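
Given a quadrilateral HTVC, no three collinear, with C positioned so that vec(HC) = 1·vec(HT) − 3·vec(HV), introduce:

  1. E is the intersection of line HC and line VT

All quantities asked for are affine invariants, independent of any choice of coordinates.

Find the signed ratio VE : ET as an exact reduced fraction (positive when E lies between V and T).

VE:ET = -1/3

Choose coordinates H = (0, 0), T = (1, 0), V = (0, 1), C = (1, -3).
1. E is the intersection of line HC and line VT ⇒ E = (-1/2, 3/2)
E = V + t·(T−V) with t = -1/2, so VE:ET = t:(1−t) = -1/2:3/2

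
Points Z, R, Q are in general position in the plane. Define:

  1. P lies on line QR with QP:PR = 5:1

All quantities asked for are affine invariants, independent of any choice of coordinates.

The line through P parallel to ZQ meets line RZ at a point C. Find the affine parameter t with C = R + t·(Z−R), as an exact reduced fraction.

Set Z = (0, 0), R = (1, 0), Q = (0, 1); any affine frame gives the same invariant.
1. P lies on line QR with QP:PR = 5:1 ⇒ P = (5/6, 1/6)
through P parallel to ZQ: direction (0, 1); meets RZ at C = (5/6, 0)
C = R + t·(Z−R) with t = 1/6

t = 1/6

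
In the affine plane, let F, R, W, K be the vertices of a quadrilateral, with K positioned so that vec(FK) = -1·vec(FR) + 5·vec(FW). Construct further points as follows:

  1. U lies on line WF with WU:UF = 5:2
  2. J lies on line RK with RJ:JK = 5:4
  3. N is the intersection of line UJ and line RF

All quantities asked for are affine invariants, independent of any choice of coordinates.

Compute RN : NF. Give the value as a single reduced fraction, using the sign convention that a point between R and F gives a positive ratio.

Assign F = (0, 0), R = (1, 0), W = (0, 1), K = (-1, 5) — the answer is frame-independent, so this choice is without loss of generality.
1. U lies on line WF with WU:UF = 5:2 ⇒ U = (0, 2/7)
2. J lies on line RK with RJ:JK = 5:4 ⇒ J = (-1/9, 25/9)
3. N is the intersection of line UJ and line RF ⇒ N = (2/157, 0)
N = R + t·(F−R) with t = 155/157, so RN:NF = t:(1−t) = 155/157:2/157

RN:NF = 155/2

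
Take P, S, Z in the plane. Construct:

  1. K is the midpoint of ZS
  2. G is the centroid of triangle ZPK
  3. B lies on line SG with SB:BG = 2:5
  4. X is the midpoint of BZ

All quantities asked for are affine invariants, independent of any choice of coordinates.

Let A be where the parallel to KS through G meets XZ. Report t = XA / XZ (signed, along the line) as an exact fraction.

Choose coordinates P = (0, 0), S = (1, 0), Z = (0, 1).
1. K is the midpoint of ZS ⇒ K = (1/2, 1/2)
2. G is the centroid of triangle ZPK ⇒ G = (1/6, 1/2)
3. B lies on line SG with SB:BG = 2:5 ⇒ B = (16/21, 1/7)
4. X is the midpoint of BZ ⇒ X = (8/21, 4/7)
through G parallel to KS: direction (1/2, -1/2); meets XZ at A = (8/3, -2)
A = X + t·(Z−X) with t = -6

t = -6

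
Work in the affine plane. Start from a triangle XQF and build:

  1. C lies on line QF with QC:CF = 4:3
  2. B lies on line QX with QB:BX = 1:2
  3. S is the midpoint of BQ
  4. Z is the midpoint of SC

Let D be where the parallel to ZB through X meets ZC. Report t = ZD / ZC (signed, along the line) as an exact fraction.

Set X = (0, 0), Q = (1, 0), F = (0, 1); any affine frame gives the same invariant.
1. C lies on line QF with QC:CF = 4:3 ⇒ C = (3/7, 4/7)
2. B lies on line QX with QB:BX = 1:2 ⇒ B = (2/3, 0)
3. S is the midpoint of BQ ⇒ S = (5/6, 0)
4. Z is the midpoint of SC ⇒ Z = (53/84, 2/7)
through X parallel to ZB: direction (1/28, -2/7); meets ZC at D = (-5/28, 10/7)
D = Z + t·(C−Z) with t = 4

t = 4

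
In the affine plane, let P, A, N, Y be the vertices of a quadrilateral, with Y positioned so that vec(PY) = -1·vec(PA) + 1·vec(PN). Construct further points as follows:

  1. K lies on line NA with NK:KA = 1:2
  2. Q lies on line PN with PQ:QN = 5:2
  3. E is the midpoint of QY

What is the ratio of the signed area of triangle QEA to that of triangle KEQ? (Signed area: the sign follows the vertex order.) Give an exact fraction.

[QEA]:[KEQ] = 9

Work in coordinates with P = (0, 0), A = (1, 0), N = (0, 1), Y = (-1, 1).
1. K lies on line NA with NK:KA = 1:2 ⇒ K = (1/3, 2/3)
2. Q lies on line PN with PQ:QN = 5:2 ⇒ Q = (0, 5/7)
3. E is the midpoint of QY ⇒ E = (-1/2, 6/7)
2·[QEA] = 3/14, 2·[KEQ] = 1/42
[QEA]:[KEQ] = 3/14:1/42 = 9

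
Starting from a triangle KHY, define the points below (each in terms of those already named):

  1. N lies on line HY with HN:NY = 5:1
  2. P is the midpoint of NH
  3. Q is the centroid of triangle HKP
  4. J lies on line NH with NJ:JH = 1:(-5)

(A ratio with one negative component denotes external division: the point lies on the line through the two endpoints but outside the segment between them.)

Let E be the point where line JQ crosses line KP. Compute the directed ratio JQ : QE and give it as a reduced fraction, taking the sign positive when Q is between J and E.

Choose coordinates K = (0, 0), H = (1, 0), Y = (0, 1).
1. N lies on line HY with HN:NY = 5:1 ⇒ N = (1/6, 5/6)
2. P is the midpoint of NH ⇒ P = (7/12, 5/12)
3. Q is the centroid of triangle HKP ⇒ Q = (19/36, 5/36)
4. J lies on line NH with NJ:JH = 1:(-5) ⇒ J = (-1/24, 25/24)
line JQ meets KP at E = (14/33, 10/33)
Q = J + t·(E−J) with t = 11/9, so JQ:QE = 11/9:-2/9

JQ:QE = -11/2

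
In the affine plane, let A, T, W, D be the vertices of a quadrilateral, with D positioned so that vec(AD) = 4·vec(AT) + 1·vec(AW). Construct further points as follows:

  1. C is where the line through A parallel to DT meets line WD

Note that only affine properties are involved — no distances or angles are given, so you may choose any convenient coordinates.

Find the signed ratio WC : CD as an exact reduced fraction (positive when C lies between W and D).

WC:CD = 3

Work in coordinates with A = (0, 0), T = (1, 0), W = (0, 1), D = (4, 1).
1. C is where the line through A parallel to DT meets line WD ⇒ C = (3, 1)
C = W + t·(D−W) with t = 3/4, so WC:CD = t:(1−t) = 3/4:1/4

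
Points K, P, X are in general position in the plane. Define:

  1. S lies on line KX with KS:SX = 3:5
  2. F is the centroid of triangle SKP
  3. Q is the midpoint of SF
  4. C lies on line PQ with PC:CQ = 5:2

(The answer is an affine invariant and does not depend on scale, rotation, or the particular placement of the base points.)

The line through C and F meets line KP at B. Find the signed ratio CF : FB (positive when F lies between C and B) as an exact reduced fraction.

Choose coordinates K = (0, 0), P = (1, 0), X = (0, 1).
1. S lies on line KX with KS:SX = 3:5 ⇒ S = (0, 3/8)
2. F is the centroid of triangle SKP ⇒ F = (1/3, 1/8)
3. Q is the midpoint of SF ⇒ Q = (1/6, 1/4)
4. C lies on line PQ with PC:CQ = 5:2 ⇒ C = (17/42, 5/28)
line CF meets KP at B = (1/6, 0)
F = C + t·(B−C) with t = 3/10, so CF:FB = 3/10:7/10

CF:FB = 3/7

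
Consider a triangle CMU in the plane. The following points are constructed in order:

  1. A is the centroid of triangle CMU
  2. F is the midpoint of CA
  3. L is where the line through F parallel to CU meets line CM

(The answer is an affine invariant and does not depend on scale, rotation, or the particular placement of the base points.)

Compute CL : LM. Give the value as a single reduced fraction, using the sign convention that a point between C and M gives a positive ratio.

Work in coordinates with C = (0, 0), M = (1, 0), U = (0, 1).
1. A is the centroid of triangle CMU ⇒ A = (1/3, 1/3)
2. F is the midpoint of CA ⇒ F = (1/6, 1/6)
3. L is where the line through F parallel to CU meets line CM ⇒ L = (1/6, 0)
L = C + t·(M−C) with t = 1/6, so CL:LM = t:(1−t) = 1/6:5/6

CL:LM = 1/5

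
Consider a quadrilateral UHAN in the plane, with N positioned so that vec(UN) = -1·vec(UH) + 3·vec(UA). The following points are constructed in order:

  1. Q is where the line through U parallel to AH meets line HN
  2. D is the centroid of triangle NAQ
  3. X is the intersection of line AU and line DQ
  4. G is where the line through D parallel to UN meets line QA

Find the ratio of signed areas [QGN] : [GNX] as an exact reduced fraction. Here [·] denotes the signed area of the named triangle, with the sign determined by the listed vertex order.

[QGN]:[GNX] = -77

Choose coordinates U = (0, 0), H = (1, 0), A = (0, 1), N = (-1, 3).
1. Q is where the line through U parallel to AH meets line HN ⇒ Q = (3, -3)
2. D is the centroid of triangle NAQ ⇒ D = (2/3, 1/3)
3. X is the intersection of line AU and line DQ ⇒ X = (0, 9/7)
4. G is where the line through D parallel to UN meets line QA ⇒ G = (4/5, -1/15)
2·[QGN] = -22/15, 2·[GNX] = 2/105
[QGN]:[GNX] = -22/15:2/105 = -77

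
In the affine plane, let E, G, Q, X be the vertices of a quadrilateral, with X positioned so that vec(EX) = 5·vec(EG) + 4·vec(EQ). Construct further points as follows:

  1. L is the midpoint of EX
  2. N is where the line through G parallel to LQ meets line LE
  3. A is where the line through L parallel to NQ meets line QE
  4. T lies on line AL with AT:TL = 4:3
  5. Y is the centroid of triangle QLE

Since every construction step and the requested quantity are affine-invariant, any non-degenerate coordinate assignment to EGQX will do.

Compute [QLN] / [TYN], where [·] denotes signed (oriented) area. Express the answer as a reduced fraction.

[QLN]:[TYN] = -294/233

Assign E = (0, 0), G = (1, 0), Q = (0, 1), X = (5, 4) — the answer is frame-independent, so this choice is without loss of generality.
1. L is the midpoint of EX ⇒ L = (5/2, 2)
2. N is where the line through G parallel to LQ meets line LE ⇒ N = (-1, -4/5)
3. A is where the line through L parallel to NQ meets line QE ⇒ A = (0, -5/2)
4. T lies on line AL with AT:TL = 4:3 ⇒ T = (10/7, 1/14)
5. Y is the centroid of triangle QLE ⇒ Y = (5/6, 1)
2·[QLN] = -7/2, 2·[TYN] = 233/84
[QLN]:[TYN] = -7/2:233/84 = -294/233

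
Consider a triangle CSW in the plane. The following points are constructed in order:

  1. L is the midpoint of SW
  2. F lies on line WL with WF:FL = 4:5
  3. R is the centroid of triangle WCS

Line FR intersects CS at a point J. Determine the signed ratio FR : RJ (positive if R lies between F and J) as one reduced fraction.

Work in coordinates with C = (0, 0), S = (1, 0), W = (0, 1).
1. L is the midpoint of SW ⇒ L = (1/2, 1/2)
2. F lies on line WL with WF:FL = 4:5 ⇒ F = (2/9, 7/9)
3. R is the centroid of triangle WCS ⇒ R = (1/3, 1/3)
line FR meets CS at J = (5/12, 0)
R = F + t·(J−F) with t = 4/7, so FR:RJ = 4/7:3/7

FR:RJ = 4/3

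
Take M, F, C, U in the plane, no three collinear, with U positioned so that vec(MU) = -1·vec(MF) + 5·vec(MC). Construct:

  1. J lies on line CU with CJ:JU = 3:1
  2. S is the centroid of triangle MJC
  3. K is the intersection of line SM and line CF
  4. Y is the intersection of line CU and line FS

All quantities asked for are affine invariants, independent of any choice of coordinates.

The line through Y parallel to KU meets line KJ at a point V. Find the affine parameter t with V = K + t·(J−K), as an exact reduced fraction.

Assign M = (0, 0), F = (1, 0), C = (0, 1), U = (-1, 5) — the answer is frame-independent, so this choice is without loss of generality.
1. J lies on line CU with CJ:JU = 3:1 ⇒ J = (-3/4, 4)
2. S is the centroid of triangle MJC ⇒ S = (-1/4, 5/3)
3. K is the intersection of line SM and line CF ⇒ K = (-3/17, 20/17)
4. Y is the intersection of line CU and line FS ⇒ Y = (-1/8, 3/2)
through Y parallel to KU: direction (-14/17, 65/17); meets KJ at V = (-297/136, 188/17)
V = K + t·(J−K) with t = 7/2

t = 7/2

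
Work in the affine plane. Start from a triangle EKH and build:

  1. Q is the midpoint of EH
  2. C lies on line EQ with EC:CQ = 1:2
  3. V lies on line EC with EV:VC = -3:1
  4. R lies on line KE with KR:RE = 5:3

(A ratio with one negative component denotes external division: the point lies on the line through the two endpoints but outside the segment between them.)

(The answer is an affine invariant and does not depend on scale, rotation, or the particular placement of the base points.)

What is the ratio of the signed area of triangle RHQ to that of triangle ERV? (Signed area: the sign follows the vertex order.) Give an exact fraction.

Work in coordinates with E = (0, 0), K = (1, 0), H = (0, 1).
1. Q is the midpoint of EH ⇒ Q = (0, 1/2)
2. C lies on line EQ with EC:CQ = 1:2 ⇒ C = (0, 1/6)
3. V lies on line EC with EV:VC = -3:1 ⇒ V = (0, 1/4)
4. R lies on line KE with KR:RE = 5:3 ⇒ R = (3/8, 0)
2·[RHQ] = 3/16, 2·[ERV] = 3/32
[RHQ]:[ERV] = 3/16:3/32 = 2

[RHQ]:[ERV] = 2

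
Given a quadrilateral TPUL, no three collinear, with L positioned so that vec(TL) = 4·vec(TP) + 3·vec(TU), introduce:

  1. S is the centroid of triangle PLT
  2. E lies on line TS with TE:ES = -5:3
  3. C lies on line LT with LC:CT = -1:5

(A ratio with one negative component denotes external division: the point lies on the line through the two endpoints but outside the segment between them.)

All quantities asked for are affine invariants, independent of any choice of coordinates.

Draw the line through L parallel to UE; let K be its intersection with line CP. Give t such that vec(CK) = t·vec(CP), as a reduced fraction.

t = 13/77

Work in coordinates with T = (0, 0), P = (1, 0), U = (0, 1), L = (4, 3).
1. S is the centroid of triangle PLT ⇒ S = (5/3, 1)
2. E lies on line TS with TE:ES = -5:3 ⇒ E = (25/6, 5/2)
3. C lies on line LT with LC:CT = -1:5 ⇒ C = (5, 15/4)
through L parallel to UE: direction (25/6, 3/2); meets CP at K = (333/77, 240/77)
K = C + t·(P−C) with t = 13/77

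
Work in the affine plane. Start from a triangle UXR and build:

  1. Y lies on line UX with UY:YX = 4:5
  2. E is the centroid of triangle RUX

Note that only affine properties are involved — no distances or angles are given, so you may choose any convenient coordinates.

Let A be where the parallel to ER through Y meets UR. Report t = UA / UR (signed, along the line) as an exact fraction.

Assign U = (0, 0), X = (1, 0), R = (0, 1) — the answer is frame-independent, so this choice is without loss of generality.
1. Y lies on line UX with UY:YX = 4:5 ⇒ Y = (4/9, 0)
2. E is the centroid of triangle RUX ⇒ E = (1/3, 1/3)
through Y parallel to ER: direction (-1/3, 2/3); meets UR at A = (0, 8/9)
A = U + t·(R−U) with t = 8/9

t = 8/9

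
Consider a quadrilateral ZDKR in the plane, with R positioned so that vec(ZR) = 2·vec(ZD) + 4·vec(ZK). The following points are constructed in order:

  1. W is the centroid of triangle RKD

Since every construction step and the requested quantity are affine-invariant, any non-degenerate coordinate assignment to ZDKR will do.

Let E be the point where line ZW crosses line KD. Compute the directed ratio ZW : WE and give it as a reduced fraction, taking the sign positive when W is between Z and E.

Assign Z = (0, 0), D = (1, 0), K = (0, 1), R = (2, 4) — the answer is frame-independent, so this choice is without loss of generality.
1. W is the centroid of triangle RKD ⇒ W = (1, 5/3)
line ZW meets KD at E = (3/8, 5/8)
W = Z + t·(E−Z) with t = 8/3, so ZW:WE = 8/3:-5/3

ZW:WE = -8/5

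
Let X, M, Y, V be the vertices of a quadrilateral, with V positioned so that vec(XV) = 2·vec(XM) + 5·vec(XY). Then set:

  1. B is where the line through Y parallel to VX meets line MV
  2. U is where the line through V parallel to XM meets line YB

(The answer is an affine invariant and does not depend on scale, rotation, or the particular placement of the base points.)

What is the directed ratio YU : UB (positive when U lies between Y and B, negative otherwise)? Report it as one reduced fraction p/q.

Choose coordinates X = (0, 0), M = (1, 0), Y = (0, 1), V = (2, 5).
1. B is where the line through Y parallel to VX meets line MV ⇒ B = (12/5, 7)
2. U is where the line through V parallel to XM meets line YB ⇒ U = (8/5, 5)
U = Y + t·(B−Y) with t = 2/3, so YU:UB = t:(1−t) = 2/3:1/3

YU:UB = 2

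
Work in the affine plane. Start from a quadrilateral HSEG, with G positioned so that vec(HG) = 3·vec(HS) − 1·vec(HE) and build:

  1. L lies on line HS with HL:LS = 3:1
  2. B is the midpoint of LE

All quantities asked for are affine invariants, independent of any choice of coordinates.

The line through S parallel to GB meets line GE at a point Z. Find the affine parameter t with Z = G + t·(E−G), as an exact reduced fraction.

t = -1/2

Work in coordinates with H = (0, 0), S = (1, 0), E = (0, 1), G = (3, -1).
1. L lies on line HS with HL:LS = 3:1 ⇒ L = (3/4, 0)
2. B is the midpoint of LE ⇒ B = (3/8, 1/2)
through S parallel to GB: direction (-21/8, 3/2); meets GE at Z = (9/2, -2)
Z = G + t·(E−G) with t = -1/2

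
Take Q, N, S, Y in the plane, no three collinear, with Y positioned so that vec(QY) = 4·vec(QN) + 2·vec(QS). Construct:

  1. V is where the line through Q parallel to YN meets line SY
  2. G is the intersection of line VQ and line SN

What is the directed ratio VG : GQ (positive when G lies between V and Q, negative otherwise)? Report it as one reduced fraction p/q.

Choose coordinates Q = (0, 0), N = (1, 0), S = (0, 1), Y = (4, 2).
1. V is where the line through Q parallel to YN meets line SY ⇒ V = (12/5, 8/5)
2. G is the intersection of line VQ and line SN ⇒ G = (3/5, 2/5)
G = V + t·(Q−V) with t = 3/4, so VG:GQ = t:(1−t) = 3/4:1/4

VG:GQ = 3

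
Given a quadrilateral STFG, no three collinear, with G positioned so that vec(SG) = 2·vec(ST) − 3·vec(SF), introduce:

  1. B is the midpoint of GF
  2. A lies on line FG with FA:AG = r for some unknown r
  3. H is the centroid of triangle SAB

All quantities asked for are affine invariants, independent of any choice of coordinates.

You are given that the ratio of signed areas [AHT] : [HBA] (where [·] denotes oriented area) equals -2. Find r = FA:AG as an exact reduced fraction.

Work in coordinates with S = (0, 0), T = (1, 0), F = (0, 1), G = (2, -3).
1. B is the midpoint of GF ⇒ B = (1, -1)
2. With FA:AG = r, write λ = r/(r+1) so A = F + λ·(G−F); A is affine-linear in λ
3. H is the centroid of triangle SAB ⇒ H is an affine combination of earlier points and hence also affine-linear in λ
Every point depending on A is an affine combination of A and λ-independent points, so each such coordinate is linear in λ; the λ² term in each signed area is a multiple of (G−F)×(G−F) = 0, so 2·[AHT] and 2·[HBA] are each linear in λ. Evaluating at λ=0 and λ=1:
  2·[AHT] = -2·λ + 2/3,   2·[HBA] = -2/3·λ + 1/3
So [AHT]:[HBA] = (-2·λ + 2/3) / (-2/3·λ + 1/3). Setting this equal to -2:
  -2·λ + 2/3 = -2·(-2/3·λ + 1/3)  ⇒  λ = 2/5
Then r = λ/(1−λ) = (2/5)/(3/5) = 2/3. Check: with r = 2/3, A = (4/5, -3/5) and [AHT]:[HBA] = -2 as required.

r = 2/3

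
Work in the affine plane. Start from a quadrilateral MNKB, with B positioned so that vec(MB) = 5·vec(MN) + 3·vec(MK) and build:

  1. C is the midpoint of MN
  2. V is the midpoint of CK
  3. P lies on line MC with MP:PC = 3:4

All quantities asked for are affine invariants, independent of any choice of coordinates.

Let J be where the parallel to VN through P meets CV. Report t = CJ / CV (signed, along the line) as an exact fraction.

t = -4/7

Choose coordinates M = (0, 0), N = (1, 0), K = (0, 1), B = (5, 3).
1. C is the midpoint of MN ⇒ C = (1/2, 0)
2. V is the midpoint of CK ⇒ V = (1/4, 1/2)
3. P lies on line MC with MP:PC = 3:4 ⇒ P = (3/14, 0)
through P parallel to VN: direction (3/4, -1/2); meets CV at J = (9/14, -2/7)
J = C + t·(V−C) with t = -4/7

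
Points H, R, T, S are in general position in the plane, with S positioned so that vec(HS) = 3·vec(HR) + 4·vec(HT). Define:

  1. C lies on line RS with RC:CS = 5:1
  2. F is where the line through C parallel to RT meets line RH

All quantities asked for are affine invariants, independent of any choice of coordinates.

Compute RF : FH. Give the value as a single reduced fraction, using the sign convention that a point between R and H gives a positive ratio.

RF:FH = -5/6

Assign H = (0, 0), R = (1, 0), T = (0, 1), S = (3, 4) — the answer is frame-independent, so this choice is without loss of generality.
1. C lies on line RS with RC:CS = 5:1 ⇒ C = (8/3, 10/3)
2. F is where the line through C parallel to RT meets line RH ⇒ F = (6, 0)
F = R + t·(H−R) with t = -5, so RF:FH = t:(1−t) = -5:6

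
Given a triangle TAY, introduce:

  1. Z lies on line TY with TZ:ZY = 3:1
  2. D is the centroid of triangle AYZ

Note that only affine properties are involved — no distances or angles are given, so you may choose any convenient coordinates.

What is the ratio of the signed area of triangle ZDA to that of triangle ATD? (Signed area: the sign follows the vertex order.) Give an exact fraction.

[ZDA]:[ATD] = 1/7

Set T = (0, 0), A = (1, 0), Y = (0, 1); any affine frame gives the same invariant.
1. Z lies on line TY with TZ:ZY = 3:1 ⇒ Z = (0, 3/4)
2. D is the centroid of triangle AYZ ⇒ D = (1/3, 7/12)
2·[ZDA] = -1/12, 2·[ATD] = -7/12
[ZDA]:[ATD] = -1/12:-7/12 = 1/7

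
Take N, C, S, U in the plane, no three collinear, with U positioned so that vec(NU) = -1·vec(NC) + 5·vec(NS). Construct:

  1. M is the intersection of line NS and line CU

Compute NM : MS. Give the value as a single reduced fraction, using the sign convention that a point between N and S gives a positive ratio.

Work in coordinates with N = (0, 0), C = (1, 0), S = (0, 1), U = (-1, 5).
1. M is the intersection of line NS and line CU ⇒ M = (0, 5/2)
M = N + t·(S−N) with t = 5/2, so NM:MS = t:(1−t) = 5/2:-3/2

NM:MS = -5/3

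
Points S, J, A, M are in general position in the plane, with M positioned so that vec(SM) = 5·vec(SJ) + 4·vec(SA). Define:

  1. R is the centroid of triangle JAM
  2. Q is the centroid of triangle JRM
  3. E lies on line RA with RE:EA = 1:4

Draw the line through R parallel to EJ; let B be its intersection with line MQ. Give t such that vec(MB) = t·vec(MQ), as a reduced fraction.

Work in coordinates with S = (0, 0), J = (1, 0), A = (0, 1), M = (5, 4).
1. R is the centroid of triangle JAM ⇒ R = (2, 5/3)
2. Q is the centroid of triangle JRM ⇒ Q = (8/3, 17/9)
3. E lies on line RA with RE:EA = 1:4 ⇒ E = (8/5, 23/15)
through R parallel to EJ: direction (-3/5, -23/15); meets MQ at B = (23/13, 14/13)
B = M + t·(Q−M) with t = 18/13

t = 18/13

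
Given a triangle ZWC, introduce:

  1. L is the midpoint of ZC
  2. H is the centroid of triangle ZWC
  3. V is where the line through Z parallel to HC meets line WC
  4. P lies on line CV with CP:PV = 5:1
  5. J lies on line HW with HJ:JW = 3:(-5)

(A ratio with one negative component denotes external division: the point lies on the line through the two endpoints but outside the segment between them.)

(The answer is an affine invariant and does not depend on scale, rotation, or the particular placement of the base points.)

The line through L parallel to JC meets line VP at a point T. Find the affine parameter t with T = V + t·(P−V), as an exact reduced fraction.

t = 42/5

Choose coordinates Z = (0, 0), W = (1, 0), C = (0, 1).
1. L is the midpoint of ZC ⇒ L = (0, 1/2)
2. H is the centroid of triangle ZWC ⇒ H = (1/3, 1/3)
3. V is where the line through Z parallel to HC meets line WC ⇒ V = (-1, 2)
4. P lies on line CV with CP:PV = 5:1 ⇒ P = (-5/6, 11/6)
5. J lies on line HW with HJ:JW = 3:(-5) ⇒ J = (-2/3, 5/6)
through L parallel to JC: direction (2/3, 1/6); meets VP at T = (2/5, 3/5)
T = V + t·(P−V) with t = 42/5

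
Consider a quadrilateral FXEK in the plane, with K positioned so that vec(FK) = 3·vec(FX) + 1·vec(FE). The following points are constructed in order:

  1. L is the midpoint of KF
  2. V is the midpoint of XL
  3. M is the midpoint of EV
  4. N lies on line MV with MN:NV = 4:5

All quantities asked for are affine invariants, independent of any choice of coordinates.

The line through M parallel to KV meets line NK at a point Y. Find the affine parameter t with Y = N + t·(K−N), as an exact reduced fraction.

t = -4/5

Work in coordinates with F = (0, 0), X = (1, 0), E = (0, 1), K = (3, 1).
1. L is the midpoint of KF ⇒ L = (3/2, 1/2)
2. V is the midpoint of XL ⇒ V = (5/4, 1/4)
3. M is the midpoint of EV ⇒ M = (5/8, 5/8)
4. N lies on line MV with MN:NV = 4:5 ⇒ N = (65/72, 11/24)
through M parallel to KV: direction (-7/4, -3/4); meets NK at Y = (-31/40, 1/40)
Y = N + t·(K−N) with t = -4/5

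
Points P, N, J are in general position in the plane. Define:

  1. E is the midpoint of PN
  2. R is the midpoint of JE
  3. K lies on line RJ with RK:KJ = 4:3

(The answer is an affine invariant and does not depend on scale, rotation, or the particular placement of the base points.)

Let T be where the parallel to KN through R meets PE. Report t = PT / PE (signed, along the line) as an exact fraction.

Work in coordinates with P = (0, 0), N = (1, 0), J = (0, 1).
1. E is the midpoint of PN ⇒ E = (1/2, 0)
2. R is the midpoint of JE ⇒ R = (1/4, 1/2)
3. K lies on line RJ with RK:KJ = 4:3 ⇒ K = (3/28, 11/14)
through R parallel to KN: direction (25/28, -11/14); meets PE at T = (9/11, 0)
T = P + t·(E−P) with t = 18/11

t = 18/11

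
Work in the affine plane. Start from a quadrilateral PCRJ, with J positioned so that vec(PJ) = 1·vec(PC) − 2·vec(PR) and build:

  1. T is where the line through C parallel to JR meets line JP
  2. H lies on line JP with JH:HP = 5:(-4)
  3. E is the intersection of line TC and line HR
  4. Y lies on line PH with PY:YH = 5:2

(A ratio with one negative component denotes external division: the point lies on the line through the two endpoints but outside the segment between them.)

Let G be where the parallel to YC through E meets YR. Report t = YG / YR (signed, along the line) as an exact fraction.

t = 123/65

Work in coordinates with P = (0, 0), C = (1, 0), R = (0, 1), J = (1, -2).
1. T is where the line through C parallel to JR meets line JP ⇒ T = (3, -6)
2. H lies on line JP with JH:HP = 5:(-4) ⇒ H = (-4, 8)
3. E is the intersection of line TC and line HR ⇒ E = (8/5, -9/5)
4. Y lies on line PH with PY:YH = 5:2 ⇒ Y = (-20/7, 40/7)
through E parallel to YC: direction (27/7, -40/7); meets YR at G = (232/91, -1459/455)
G = Y + t·(R−Y) with t = 123/65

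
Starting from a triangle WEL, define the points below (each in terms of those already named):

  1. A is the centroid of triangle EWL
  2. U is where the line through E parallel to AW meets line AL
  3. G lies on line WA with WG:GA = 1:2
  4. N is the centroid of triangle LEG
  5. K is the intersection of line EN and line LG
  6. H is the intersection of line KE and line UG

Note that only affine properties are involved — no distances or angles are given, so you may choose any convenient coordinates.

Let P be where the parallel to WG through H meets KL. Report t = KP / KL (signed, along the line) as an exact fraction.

Work in coordinates with W = (0, 0), E = (1, 0), L = (0, 1).
1. A is the centroid of triangle EWL ⇒ A = (1/3, 1/3)
2. U is where the line through E parallel to AW meets line AL ⇒ U = (2/3, -1/3)
3. G lies on line WA with WG:GA = 1:2 ⇒ G = (1/9, 1/9)
4. N is the centroid of triangle LEG ⇒ N = (10/27, 10/27)
5. K is the intersection of line EN and line LG ⇒ K = (1/18, 5/9)
6. H is the intersection of line KE and line UG ⇒ H = (-11/6, 5/3)
through H parallel to WG: direction (1/9, 1/9); meets KL at P = (-5/18, 29/9)
P = K + t·(L−K) with t = 6

t = 6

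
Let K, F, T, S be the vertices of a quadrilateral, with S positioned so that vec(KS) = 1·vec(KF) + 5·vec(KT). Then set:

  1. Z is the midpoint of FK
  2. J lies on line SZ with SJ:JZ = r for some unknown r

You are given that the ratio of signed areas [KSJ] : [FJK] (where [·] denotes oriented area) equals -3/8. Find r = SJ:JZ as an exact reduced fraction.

Work in coordinates with K = (0, 0), F = (1, 0), T = (0, 1), S = (1, 5).
1. Z is the midpoint of FK ⇒ Z = (1/2, 0)
2. With SJ:JZ = r, write λ = r/(r+1) so J = S + λ·(Z−S); J is affine-linear in λ
Every point depending on J is an affine combination of J and λ-independent points, so each such coordinate is linear in λ; the λ² term in each signed area is a multiple of (Z−S)×(Z−S) = 0, so 2·[KSJ] and 2·[FJK] are each linear in λ. Evaluating at λ=0 and λ=1:
  2·[KSJ] = -5/2·λ,   2·[FJK] = -5·λ + 5
So [KSJ]:[FJK] = (-5/2·λ) / (-5·λ + 5). Setting this equal to -3/8:
  -5/2·λ = -3/8·(-5·λ + 5)  ⇒  λ = 3/7
Then r = λ/(1−λ) = (3/7)/(4/7) = 3/4. Check: with r = 3/4, J = (11/14, 20/7) and [KSJ]:[FJK] = -3/8 as required.

r = 3/4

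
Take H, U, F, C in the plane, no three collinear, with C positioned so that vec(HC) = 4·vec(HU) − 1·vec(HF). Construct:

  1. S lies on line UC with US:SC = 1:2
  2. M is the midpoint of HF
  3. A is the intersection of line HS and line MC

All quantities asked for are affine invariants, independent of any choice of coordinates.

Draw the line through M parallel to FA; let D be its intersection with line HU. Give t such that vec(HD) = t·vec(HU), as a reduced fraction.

t = 6/7

Work in coordinates with H = (0, 0), U = (1, 0), F = (0, 1), C = (4, -1).
1. S lies on line UC with US:SC = 1:2 ⇒ S = (2, -1/3)
2. M is the midpoint of HF ⇒ M = (0, 1/2)
3. A is the intersection of line HS and line MC ⇒ A = (12/5, -2/5)
through M parallel to FA: direction (12/5, -7/5); meets HU at D = (6/7, 0)
D = H + t·(U−H) with t = 6/7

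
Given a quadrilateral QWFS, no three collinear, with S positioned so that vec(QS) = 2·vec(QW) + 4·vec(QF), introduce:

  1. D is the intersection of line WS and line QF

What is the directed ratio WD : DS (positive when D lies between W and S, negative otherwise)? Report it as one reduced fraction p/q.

WD:DS = -1/2

Work in coordinates with Q = (0, 0), W = (1, 0), F = (0, 1), S = (2, 4).
1. D is the intersection of line WS and line QF ⇒ D = (0, -4)
D = W + t·(S−W) with t = -1, so WD:DS = t:(1−t) = -1:2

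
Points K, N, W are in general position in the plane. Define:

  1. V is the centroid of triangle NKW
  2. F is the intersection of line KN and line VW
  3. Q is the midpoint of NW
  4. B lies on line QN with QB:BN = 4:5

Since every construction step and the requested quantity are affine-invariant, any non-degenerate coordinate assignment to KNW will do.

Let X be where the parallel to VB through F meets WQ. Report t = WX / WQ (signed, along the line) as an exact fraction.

t = 13/6

Work in coordinates with K = (0, 0), N = (1, 0), W = (0, 1).
1. V is the centroid of triangle NKW ⇒ V = (1/3, 1/3)
2. F is the intersection of line KN and line VW ⇒ F = (1/2, 0)
3. Q is the midpoint of NW ⇒ Q = (1/2, 1/2)
4. B lies on line QN with QB:BN = 4:5 ⇒ B = (13/18, 5/18)
through F parallel to VB: direction (7/18, -1/18); meets WQ at X = (13/12, -1/12)
X = W + t·(Q−W) with t = 13/6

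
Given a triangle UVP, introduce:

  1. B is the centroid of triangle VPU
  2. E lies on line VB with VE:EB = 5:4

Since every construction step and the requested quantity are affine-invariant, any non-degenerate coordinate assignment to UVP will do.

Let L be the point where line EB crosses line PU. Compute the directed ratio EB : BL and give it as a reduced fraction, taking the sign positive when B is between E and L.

EB:BL = 8/9

Set U = (0, 0), V = (1, 0), P = (0, 1); any affine frame gives the same invariant.
1. B is the centroid of triangle VPU ⇒ B = (1/3, 1/3)
2. E lies on line VB with VE:EB = 5:4 ⇒ E = (17/27, 5/27)
line EB meets PU at L = (0, 1/2)
B = E + t·(L−E) with t = 8/17, so EB:BL = 8/17:9/17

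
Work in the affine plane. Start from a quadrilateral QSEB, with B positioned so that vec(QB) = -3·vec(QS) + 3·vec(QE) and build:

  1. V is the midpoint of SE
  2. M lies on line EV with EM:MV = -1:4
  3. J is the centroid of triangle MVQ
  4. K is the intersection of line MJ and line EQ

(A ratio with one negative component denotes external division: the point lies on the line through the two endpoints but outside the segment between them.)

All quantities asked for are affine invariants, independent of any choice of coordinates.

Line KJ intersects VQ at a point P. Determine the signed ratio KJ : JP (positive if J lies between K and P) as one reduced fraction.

Assign Q = (0, 0), S = (1, 0), E = (0, 1), B = (-3, 3) — the answer is frame-independent, so this choice is without loss of generality.
1. V is the midpoint of SE ⇒ V = (1/2, 1/2)
2. M lies on line EV with EM:MV = -1:4 ⇒ M = (-1/6, 7/6)
3. J is the centroid of triangle MVQ ⇒ J = (1/9, 5/9)
4. K is the intersection of line MJ and line EQ ⇒ K = (0, 4/5)
line KJ meets VQ at P = (1/4, 1/4)
J = K + t·(P−K) with t = 4/9, so KJ:JP = 4/9:5/9

KJ:JP = 4/5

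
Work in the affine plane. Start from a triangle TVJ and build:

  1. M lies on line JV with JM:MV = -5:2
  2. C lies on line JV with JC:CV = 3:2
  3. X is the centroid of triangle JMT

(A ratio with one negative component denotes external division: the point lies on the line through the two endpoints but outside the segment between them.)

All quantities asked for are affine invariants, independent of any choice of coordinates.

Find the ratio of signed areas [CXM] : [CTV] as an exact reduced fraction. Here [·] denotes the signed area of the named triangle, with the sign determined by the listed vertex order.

Set T = (0, 0), V = (1, 0), J = (0, 1); any affine frame gives the same invariant.
1. M lies on line JV with JM:MV = -5:2 ⇒ M = (5/3, -2/3)
2. C lies on line JV with JC:CV = 3:2 ⇒ C = (3/5, 2/5)
3. X is the centroid of triangle JMT ⇒ X = (5/9, 1/9)
2·[CXM] = 16/45, 2·[CTV] = 2/5
[CXM]:[CTV] = 16/45:2/5 = 8/9

[CXM]:[CTV] = 8/9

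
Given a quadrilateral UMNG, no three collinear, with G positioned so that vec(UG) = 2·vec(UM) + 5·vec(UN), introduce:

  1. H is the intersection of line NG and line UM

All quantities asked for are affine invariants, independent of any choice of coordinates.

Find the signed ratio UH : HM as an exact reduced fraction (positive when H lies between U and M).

Choose coordinates U = (0, 0), M = (1, 0), N = (0, 1), G = (2, 5).
1. H is the intersection of line NG and line UM ⇒ H = (-1/2, 0)
H = U + t·(M−U) with t = -1/2, so UH:HM = t:(1−t) = -1/2:3/2

UH:HM = -1/3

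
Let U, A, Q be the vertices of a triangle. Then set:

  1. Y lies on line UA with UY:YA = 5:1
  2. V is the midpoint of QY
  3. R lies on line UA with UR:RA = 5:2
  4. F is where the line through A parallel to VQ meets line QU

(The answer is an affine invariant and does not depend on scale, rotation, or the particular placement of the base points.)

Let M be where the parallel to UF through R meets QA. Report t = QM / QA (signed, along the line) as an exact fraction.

t = 5/7

Work in coordinates with U = (0, 0), A = (1, 0), Q = (0, 1).
1. Y lies on line UA with UY:YA = 5:1 ⇒ Y = (5/6, 0)
2. V is the midpoint of QY ⇒ V = (5/12, 1/2)
3. R lies on line UA with UR:RA = 5:2 ⇒ R = (5/7, 0)
4. F is where the line through A parallel to VQ meets line QU ⇒ F = (0, 6/5)
through R parallel to UF: direction (0, 6/5); meets QA at M = (5/7, 2/7)
M = Q + t·(A−Q) with t = 5/7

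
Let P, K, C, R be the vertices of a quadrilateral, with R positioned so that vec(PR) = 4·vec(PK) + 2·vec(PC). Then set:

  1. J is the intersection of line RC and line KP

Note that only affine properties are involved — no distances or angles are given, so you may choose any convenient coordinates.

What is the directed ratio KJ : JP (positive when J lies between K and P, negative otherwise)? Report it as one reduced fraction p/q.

KJ:JP = -5/4

Set P = (0, 0), K = (1, 0), C = (0, 1), R = (4, 2); any affine frame gives the same invariant.
1. J is the intersection of line RC and line KP ⇒ J = (-4, 0)
J = K + t·(P−K) with t = 5, so KJ:JP = t:(1−t) = 5:-4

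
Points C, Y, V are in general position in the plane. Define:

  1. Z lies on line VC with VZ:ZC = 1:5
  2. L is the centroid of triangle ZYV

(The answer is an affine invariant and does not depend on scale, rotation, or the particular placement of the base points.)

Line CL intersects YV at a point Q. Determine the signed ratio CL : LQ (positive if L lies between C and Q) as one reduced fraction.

CL:LQ = 17

Set C = (0, 0), Y = (1, 0), V = (0, 1); any affine frame gives the same invariant.
1. Z lies on line VC with VZ:ZC = 1:5 ⇒ Z = (0, 5/6)
2. L is the centroid of triangle ZYV ⇒ L = (1/3, 11/18)
line CL meets YV at Q = (6/17, 11/17)
L = C + t·(Q−C) with t = 17/18, so CL:LQ = 17/18:1/18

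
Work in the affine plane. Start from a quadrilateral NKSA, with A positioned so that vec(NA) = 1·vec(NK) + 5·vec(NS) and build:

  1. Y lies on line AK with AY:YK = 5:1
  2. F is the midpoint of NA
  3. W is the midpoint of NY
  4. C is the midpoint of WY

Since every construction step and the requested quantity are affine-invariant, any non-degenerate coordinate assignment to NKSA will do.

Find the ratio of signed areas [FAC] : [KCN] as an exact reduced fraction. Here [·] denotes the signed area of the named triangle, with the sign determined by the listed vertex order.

Set N = (0, 0), K = (1, 0), S = (0, 1), A = (1, 5); any affine frame gives the same invariant.
1. Y lies on line AK with AY:YK = 5:1 ⇒ Y = (1, 5/6)
2. F is the midpoint of NA ⇒ F = (1/2, 5/2)
3. W is the midpoint of NY ⇒ W = (1/2, 5/12)
4. C is the midpoint of WY ⇒ C = (3/4, 5/8)
2·[FAC] = -25/16, 2·[KCN] = 5/8
[FAC]:[KCN] = -25/16:5/8 = -5/2

[FAC]:[KCN] = -5/2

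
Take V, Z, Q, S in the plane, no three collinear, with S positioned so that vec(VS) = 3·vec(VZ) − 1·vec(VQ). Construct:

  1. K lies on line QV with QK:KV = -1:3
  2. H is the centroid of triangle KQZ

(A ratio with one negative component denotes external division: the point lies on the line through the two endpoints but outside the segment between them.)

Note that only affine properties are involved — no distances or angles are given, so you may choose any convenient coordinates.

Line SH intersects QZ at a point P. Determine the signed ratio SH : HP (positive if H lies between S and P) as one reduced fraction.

SH:HP = 5

Choose coordinates V = (0, 0), Z = (1, 0), Q = (0, 1), S = (3, -1).
1. K lies on line QV with QK:KV = -1:3 ⇒ K = (0, 3/2)
2. H is the centroid of triangle KQZ ⇒ H = (1/3, 5/6)
line SH meets QZ at P = (-1/5, 6/5)
H = S + t·(P−S) with t = 5/6, so SH:HP = 5/6:1/6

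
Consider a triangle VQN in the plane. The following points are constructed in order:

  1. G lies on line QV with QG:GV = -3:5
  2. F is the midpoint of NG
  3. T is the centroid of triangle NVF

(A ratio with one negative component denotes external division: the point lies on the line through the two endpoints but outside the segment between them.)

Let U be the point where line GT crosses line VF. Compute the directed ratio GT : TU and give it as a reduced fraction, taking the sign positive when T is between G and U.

Choose coordinates V = (0, 0), Q = (1, 0), N = (0, 1).
1. G lies on line QV with QG:GV = -3:5 ⇒ G = (5/2, 0)
2. F is the midpoint of NG ⇒ F = (5/4, 1/2)
3. T is the centroid of triangle NVF ⇒ T = (5/12, 1/2)
line GT meets VF at U = (15/16, 3/8)
T = G + t·(U−G) with t = 4/3, so GT:TU = 4/3:-1/3

GT:TU = -4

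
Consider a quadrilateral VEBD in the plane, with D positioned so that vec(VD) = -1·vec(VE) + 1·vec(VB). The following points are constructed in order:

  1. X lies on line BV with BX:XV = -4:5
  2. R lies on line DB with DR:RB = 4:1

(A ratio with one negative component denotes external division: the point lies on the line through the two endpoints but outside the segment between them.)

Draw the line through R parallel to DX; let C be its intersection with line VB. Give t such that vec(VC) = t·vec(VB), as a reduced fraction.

Work in coordinates with V = (0, 0), E = (1, 0), B = (0, 1), D = (-1, 1).
1. X lies on line BV with BX:XV = -4:5 ⇒ X = (0, 5)
2. R lies on line DB with DR:RB = 4:1 ⇒ R = (-1/5, 1)
through R parallel to DX: direction (1, 4); meets VB at C = (0, 9/5)
C = V + t·(B−V) with t = 9/5

t = 9/5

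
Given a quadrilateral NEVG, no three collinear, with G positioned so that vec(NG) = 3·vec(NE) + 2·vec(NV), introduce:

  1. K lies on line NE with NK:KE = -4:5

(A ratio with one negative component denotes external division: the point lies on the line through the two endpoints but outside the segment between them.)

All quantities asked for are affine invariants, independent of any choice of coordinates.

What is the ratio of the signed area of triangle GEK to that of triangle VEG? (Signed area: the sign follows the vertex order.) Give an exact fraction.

[GEK]:[VEG] = -5/2

Assign N = (0, 0), E = (1, 0), V = (0, 1), G = (3, 2) — the answer is frame-independent, so this choice is without loss of generality.
1. K lies on line NE with NK:KE = -4:5 ⇒ K = (-4, 0)
2·[GEK] = -10, 2·[VEG] = 4
[GEK]:[VEG] = -10:4 = -5/2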